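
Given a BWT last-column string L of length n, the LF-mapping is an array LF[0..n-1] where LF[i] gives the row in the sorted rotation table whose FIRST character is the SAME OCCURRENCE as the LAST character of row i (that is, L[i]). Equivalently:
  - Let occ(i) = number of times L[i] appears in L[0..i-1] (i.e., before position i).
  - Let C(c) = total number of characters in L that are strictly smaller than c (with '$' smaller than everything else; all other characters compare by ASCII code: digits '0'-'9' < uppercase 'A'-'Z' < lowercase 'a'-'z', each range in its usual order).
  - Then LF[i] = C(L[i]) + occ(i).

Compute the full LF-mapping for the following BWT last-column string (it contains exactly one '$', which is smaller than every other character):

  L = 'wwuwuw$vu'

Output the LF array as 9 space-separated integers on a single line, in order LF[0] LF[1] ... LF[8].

Char counts: '$':1, 'u':3, 'v':1, 'w':4
C (first-col start): C('$')=0, C('u')=1, C('v')=4, C('w')=5
L[0]='w': occ=0, LF[0]=C('w')+0=5+0=5
L[1]='w': occ=1, LF[1]=C('w')+1=5+1=6
L[2]='u': occ=0, LF[2]=C('u')+0=1+0=1
L[3]='w': occ=2, LF[3]=C('w')+2=5+2=7
L[4]='u': occ=1, LF[4]=C('u')+1=1+1=2
L[5]='w': occ=3, LF[5]=C('w')+3=5+3=8
L[6]='$': occ=0, LF[6]=C('$')+0=0+0=0
L[7]='v': occ=0, LF[7]=C('v')+0=4+0=4
L[8]='u': occ=2, LF[8]=C('u')+2=1+2=3

Answer: 5 6 1 7 2 8 0 4 3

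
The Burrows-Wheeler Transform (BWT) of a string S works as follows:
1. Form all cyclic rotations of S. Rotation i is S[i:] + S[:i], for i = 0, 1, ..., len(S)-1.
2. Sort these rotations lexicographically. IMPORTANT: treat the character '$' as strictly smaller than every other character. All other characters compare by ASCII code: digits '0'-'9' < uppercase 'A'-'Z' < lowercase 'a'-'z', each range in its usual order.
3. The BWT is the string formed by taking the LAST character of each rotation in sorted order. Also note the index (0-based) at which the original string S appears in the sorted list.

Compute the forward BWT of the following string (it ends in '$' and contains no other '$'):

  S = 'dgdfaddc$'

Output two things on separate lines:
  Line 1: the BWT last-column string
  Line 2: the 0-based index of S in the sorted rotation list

Answer: cfddag$dd
6

Derivation:
All 9 rotations (rotation i = S[i:]+S[:i]):
  rot[0] = dgdfaddc$
  rot[1] = gdfaddc$d
  rot[2] = dfaddc$dg
  rot[3] = faddc$dgd
  rot[4] = addc$dgdf
  rot[5] = ddc$dgdfa
  rot[6] = dc$dgdfad
  rot[7] = c$dgdfadd
  rot[8] = $dgdfaddc
Sorted (with $ < everything):
  sorted[0] = $dgdfaddc  (last char: 'c')
  sorted[1] = addc$dgdf  (last char: 'f')
  sorted[2] = c$dgdfadd  (last char: 'd')
  sorted[3] = dc$dgdfad  (last char: 'd')
  sorted[4] = ddc$dgdfa  (last char: 'a')
  sorted[5] = dfaddc$dg  (last char: 'g')
  sorted[6] = dgdfaddc$  (last char: '$')
  sorted[7] = faddc$dgd  (last char: 'd')
  sorted[8] = gdfaddc$d  (last char: 'd')
Last column: cfddag$dd
Original string S is at sorted index 6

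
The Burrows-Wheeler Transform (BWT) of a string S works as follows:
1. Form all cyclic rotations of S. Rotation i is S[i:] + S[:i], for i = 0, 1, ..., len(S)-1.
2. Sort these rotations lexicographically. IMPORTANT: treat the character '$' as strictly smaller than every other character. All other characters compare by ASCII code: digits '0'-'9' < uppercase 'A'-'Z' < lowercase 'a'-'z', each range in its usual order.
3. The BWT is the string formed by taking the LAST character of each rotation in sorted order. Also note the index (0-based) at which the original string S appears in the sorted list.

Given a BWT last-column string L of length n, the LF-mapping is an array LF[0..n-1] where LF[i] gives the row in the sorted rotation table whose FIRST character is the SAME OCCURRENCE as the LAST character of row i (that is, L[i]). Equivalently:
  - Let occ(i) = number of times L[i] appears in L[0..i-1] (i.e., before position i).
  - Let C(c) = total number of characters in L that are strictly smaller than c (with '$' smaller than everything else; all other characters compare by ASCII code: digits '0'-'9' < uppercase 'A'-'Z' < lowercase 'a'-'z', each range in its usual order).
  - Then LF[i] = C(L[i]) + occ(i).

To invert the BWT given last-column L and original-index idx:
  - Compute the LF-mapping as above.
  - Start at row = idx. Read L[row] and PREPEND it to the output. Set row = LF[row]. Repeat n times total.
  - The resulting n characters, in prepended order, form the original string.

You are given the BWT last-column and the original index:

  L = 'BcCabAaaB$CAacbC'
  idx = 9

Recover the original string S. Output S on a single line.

LF mapping: 3 14 5 8 12 1 9 10 4 0 6 2 11 15 13 7
Walk LF starting at row 9, prepending L[row]:
  step 1: row=9, L[9]='$', prepend. Next row=LF[9]=0
  step 2: row=0, L[0]='B', prepend. Next row=LF[0]=3
  step 3: row=3, L[3]='a', prepend. Next row=LF[3]=8
  step 4: row=8, L[8]='B', prepend. Next row=LF[8]=4
  step 5: row=4, L[4]='b', prepend. Next row=LF[4]=12
  step 6: row=12, L[12]='a', prepend. Next row=LF[12]=11
  step 7: row=11, L[11]='A', prepend. Next row=LF[11]=2
  step 8: row=2, L[2]='C', prepend. Next row=LF[2]=5
  step 9: row=5, L[5]='A', prepend. Next row=LF[5]=1
  step 10: row=1, L[1]='c', prepend. Next row=LF[1]=14
  step 11: row=14, L[14]='b', prepend. Next row=LF[14]=13
  step 12: row=13, L[13]='c', prepend. Next row=LF[13]=15
  step 13: row=15, L[15]='C', prepend. Next row=LF[15]=7
  step 14: row=7, L[7]='a', prepend. Next row=LF[7]=10
  step 15: row=10, L[10]='C', prepend. Next row=LF[10]=6
  step 16: row=6, L[6]='a', prepend. Next row=LF[6]=9
Reversed output: aCaCcbcACAabBaB$

Answer: aCaCcbcACAabBaB$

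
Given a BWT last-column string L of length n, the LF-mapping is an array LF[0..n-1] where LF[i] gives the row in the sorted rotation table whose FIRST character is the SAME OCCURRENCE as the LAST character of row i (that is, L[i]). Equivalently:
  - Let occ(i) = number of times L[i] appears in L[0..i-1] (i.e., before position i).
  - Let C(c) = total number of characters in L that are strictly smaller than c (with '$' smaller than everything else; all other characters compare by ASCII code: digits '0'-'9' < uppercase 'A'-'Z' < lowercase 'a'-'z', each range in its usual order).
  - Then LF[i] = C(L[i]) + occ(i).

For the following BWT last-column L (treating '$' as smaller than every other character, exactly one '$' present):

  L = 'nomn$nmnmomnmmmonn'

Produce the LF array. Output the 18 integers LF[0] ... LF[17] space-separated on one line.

Answer: 8 15 1 9 0 10 2 11 3 16 4 12 5 6 7 17 13 14

Derivation:
Char counts: '$':1, 'm':7, 'n':7, 'o':3
C (first-col start): C('$')=0, C('m')=1, C('n')=8, C('o')=15
L[0]='n': occ=0, LF[0]=C('n')+0=8+0=8
L[1]='o': occ=0, LF[1]=C('o')+0=15+0=15
L[2]='m': occ=0, LF[2]=C('m')+0=1+0=1
L[3]='n': occ=1, LF[3]=C('n')+1=8+1=9
L[4]='$': occ=0, LF[4]=C('$')+0=0+0=0
L[5]='n': occ=2, LF[5]=C('n')+2=8+2=10
L[6]='m': occ=1, LF[6]=C('m')+1=1+1=2
L[7]='n': occ=3, LF[7]=C('n')+3=8+3=11
L[8]='m': occ=2, LF[8]=C('m')+2=1+2=3
L[9]='o': occ=1, LF[9]=C('o')+1=15+1=16
L[10]='m': occ=3, LF[10]=C('m')+3=1+3=4
L[11]='n': occ=4, LF[11]=C('n')+4=8+4=12
L[12]='m': occ=4, LF[12]=C('m')+4=1+4=5
L[13]='m': occ=5, LF[13]=C('m')+5=1+5=6
L[14]='m': occ=6, LF[14]=C('m')+6=1+6=7
L[15]='o': occ=2, LF[15]=C('o')+2=15+2=17
L[16]='n': occ=5, LF[16]=C('n')+5=8+5=13
L[17]='n': occ=6, LF[17]=C('n')+6=8+6=14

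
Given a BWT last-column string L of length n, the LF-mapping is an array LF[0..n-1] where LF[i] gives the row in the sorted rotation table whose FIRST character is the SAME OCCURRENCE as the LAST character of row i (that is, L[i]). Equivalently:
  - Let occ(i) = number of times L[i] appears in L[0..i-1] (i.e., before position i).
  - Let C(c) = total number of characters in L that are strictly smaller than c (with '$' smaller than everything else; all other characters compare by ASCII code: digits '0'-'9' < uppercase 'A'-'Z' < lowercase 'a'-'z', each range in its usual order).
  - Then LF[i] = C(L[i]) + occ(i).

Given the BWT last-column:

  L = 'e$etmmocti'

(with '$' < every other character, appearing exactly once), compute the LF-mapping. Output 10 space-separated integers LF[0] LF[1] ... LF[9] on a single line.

Char counts: '$':1, 'c':1, 'e':2, 'i':1, 'm':2, 'o':1, 't':2
C (first-col start): C('$')=0, C('c')=1, C('e')=2, C('i')=4, C('m')=5, C('o')=7, C('t')=8
L[0]='e': occ=0, LF[0]=C('e')+0=2+0=2
L[1]='$': occ=0, LF[1]=C('$')+0=0+0=0
L[2]='e': occ=1, LF[2]=C('e')+1=2+1=3
L[3]='t': occ=0, LF[3]=C('t')+0=8+0=8
L[4]='m': occ=0, LF[4]=C('m')+0=5+0=5
L[5]='m': occ=1, LF[5]=C('m')+1=5+1=6
L[6]='o': occ=0, LF[6]=C('o')+0=7+0=7
L[7]='c': occ=0, LF[7]=C('c')+0=1+0=1
L[8]='t': occ=1, LF[8]=C('t')+1=8+1=9
L[9]='i': occ=0, LF[9]=C('i')+0=4+0=4

Answer: 2 0 3 8 5 6 7 1 9 4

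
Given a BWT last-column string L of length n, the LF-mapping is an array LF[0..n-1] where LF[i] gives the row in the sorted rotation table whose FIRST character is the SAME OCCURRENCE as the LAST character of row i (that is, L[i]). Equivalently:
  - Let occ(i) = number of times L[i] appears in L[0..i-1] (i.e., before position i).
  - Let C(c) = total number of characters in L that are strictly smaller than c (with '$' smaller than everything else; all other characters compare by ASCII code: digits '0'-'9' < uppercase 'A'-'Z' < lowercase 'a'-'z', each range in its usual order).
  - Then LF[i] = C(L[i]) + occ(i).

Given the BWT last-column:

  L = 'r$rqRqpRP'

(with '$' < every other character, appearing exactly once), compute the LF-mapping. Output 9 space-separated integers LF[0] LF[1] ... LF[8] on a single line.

Char counts: '$':1, 'P':1, 'R':2, 'p':1, 'q':2, 'r':2
C (first-col start): C('$')=0, C('P')=1, C('R')=2, C('p')=4, C('q')=5, C('r')=7
L[0]='r': occ=0, LF[0]=C('r')+0=7+0=7
L[1]='$': occ=0, LF[1]=C('$')+0=0+0=0
L[2]='r': occ=1, LF[2]=C('r')+1=7+1=8
L[3]='q': occ=0, LF[3]=C('q')+0=5+0=5
L[4]='R': occ=0, LF[4]=C('R')+0=2+0=2
L[5]='q': occ=1, LF[5]=C('q')+1=5+1=6
L[6]='p': occ=0, LF[6]=C('p')+0=4+0=4
L[7]='R': occ=1, LF[7]=C('R')+1=2+1=3
L[8]='P': occ=0, LF[8]=C('P')+0=1+0=1

Answer: 7 0 8 5 2 6 4 3 1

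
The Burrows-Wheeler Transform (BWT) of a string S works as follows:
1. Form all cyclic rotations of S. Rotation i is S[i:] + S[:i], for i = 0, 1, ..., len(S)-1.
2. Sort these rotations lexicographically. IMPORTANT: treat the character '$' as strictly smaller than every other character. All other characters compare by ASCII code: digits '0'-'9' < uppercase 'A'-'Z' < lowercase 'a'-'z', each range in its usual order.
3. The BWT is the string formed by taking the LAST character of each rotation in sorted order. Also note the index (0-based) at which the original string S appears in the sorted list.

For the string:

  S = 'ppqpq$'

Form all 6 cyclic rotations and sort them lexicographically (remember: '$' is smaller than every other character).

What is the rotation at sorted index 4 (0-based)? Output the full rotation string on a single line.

Answer: q$ppqp

Derivation:
All 6 rotations (rotation i = S[i:]+S[:i]):
  rot[0] = ppqpq$
  rot[1] = pqpq$p
  rot[2] = qpq$pp
  rot[3] = pq$ppq
  rot[4] = q$ppqp
  rot[5] = $ppqpq
Sorted (with $ < everything):
  sorted[0] = $ppqpq
  sorted[1] = ppqpq$
  sorted[2] = pq$ppq
  sorted[3] = pqpq$p
  sorted[4] = q$ppqp
  sorted[5] = qpq$pp
sorted[4] = q$ppqp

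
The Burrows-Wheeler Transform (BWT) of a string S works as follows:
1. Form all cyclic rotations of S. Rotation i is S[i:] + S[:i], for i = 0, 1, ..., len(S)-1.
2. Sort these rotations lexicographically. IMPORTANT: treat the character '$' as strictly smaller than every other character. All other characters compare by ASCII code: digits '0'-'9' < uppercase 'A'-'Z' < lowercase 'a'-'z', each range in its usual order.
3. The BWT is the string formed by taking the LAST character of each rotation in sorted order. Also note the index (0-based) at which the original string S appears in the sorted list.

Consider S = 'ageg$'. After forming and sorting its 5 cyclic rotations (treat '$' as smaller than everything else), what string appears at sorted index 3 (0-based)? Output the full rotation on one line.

Answer: g$age

Derivation:
All 5 rotations (rotation i = S[i:]+S[:i]):
  rot[0] = ageg$
  rot[1] = geg$a
  rot[2] = eg$ag
  rot[3] = g$age
  rot[4] = $ageg
Sorted (with $ < everything):
  sorted[0] = $ageg
  sorted[1] = ageg$
  sorted[2] = eg$ag
  sorted[3] = g$age
  sorted[4] = geg$a
sorted[3] = g$age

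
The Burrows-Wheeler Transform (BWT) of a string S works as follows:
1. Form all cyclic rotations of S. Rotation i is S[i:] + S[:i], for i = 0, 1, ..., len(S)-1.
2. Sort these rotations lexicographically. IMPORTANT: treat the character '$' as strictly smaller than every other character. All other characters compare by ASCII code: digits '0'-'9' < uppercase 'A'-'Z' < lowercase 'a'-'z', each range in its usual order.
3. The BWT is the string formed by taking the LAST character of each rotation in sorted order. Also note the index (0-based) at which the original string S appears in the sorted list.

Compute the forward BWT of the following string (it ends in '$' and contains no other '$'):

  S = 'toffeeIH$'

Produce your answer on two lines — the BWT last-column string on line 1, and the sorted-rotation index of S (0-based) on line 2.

Answer: HIeeffot$
8

Derivation:
All 9 rotations (rotation i = S[i:]+S[:i]):
  rot[0] = toffeeIH$
  rot[1] = offeeIH$t
  rot[2] = ffeeIH$to
  rot[3] = feeIH$tof
  rot[4] = eeIH$toff
  rot[5] = eIH$toffe
  rot[6] = IH$toffee
  rot[7] = H$toffeeI
  rot[8] = $toffeeIH
Sorted (with $ < everything):
  sorted[0] = $toffeeIH  (last char: 'H')
  sorted[1] = H$toffeeI  (last char: 'I')
  sorted[2] = IH$toffee  (last char: 'e')
  sorted[3] = eIH$toffe  (last char: 'e')
  sorted[4] = eeIH$toff  (last char: 'f')
  sorted[5] = feeIH$tof  (last char: 'f')
  sorted[6] = ffeeIH$to  (last char: 'o')
  sorted[7] = offeeIH$t  (last char: 't')
  sorted[8] = toffeeIH$  (last char: '$')
Last column: HIeeffot$
Original string S is at sorted index 8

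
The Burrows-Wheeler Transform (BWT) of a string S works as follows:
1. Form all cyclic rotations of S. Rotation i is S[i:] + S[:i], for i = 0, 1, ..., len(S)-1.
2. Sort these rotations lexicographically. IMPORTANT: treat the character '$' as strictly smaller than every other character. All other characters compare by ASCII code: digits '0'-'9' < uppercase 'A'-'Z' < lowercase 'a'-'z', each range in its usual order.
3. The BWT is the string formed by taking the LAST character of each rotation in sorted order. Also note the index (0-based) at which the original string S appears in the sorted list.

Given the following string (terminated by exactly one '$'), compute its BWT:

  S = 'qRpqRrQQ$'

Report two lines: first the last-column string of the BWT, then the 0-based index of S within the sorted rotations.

Answer: QQrqqR$pR
6

Derivation:
All 9 rotations (rotation i = S[i:]+S[:i]):
  rot[0] = qRpqRrQQ$
  rot[1] = RpqRrQQ$q
  rot[2] = pqRrQQ$qR
  rot[3] = qRrQQ$qRp
  rot[4] = RrQQ$qRpq
  rot[5] = rQQ$qRpqR
  rot[6] = QQ$qRpqRr
  rot[7] = Q$qRpqRrQ
  rot[8] = $qRpqRrQQ
Sorted (with $ < everything):
  sorted[0] = $qRpqRrQQ  (last char: 'Q')
  sorted[1] = Q$qRpqRrQ  (last char: 'Q')
  sorted[2] = QQ$qRpqRr  (last char: 'r')
  sorted[3] = RpqRrQQ$q  (last char: 'q')
  sorted[4] = RrQQ$qRpq  (last char: 'q')
  sorted[5] = pqRrQQ$qR  (last char: 'R')
  sorted[6] = qRpqRrQQ$  (last char: '$')
  sorted[7] = qRrQQ$qRp  (last char: 'p')
  sorted[8] = rQQ$qRpqR  (last char: 'R')
Last column: QQrqqR$pR
Original string S is at sorted index 6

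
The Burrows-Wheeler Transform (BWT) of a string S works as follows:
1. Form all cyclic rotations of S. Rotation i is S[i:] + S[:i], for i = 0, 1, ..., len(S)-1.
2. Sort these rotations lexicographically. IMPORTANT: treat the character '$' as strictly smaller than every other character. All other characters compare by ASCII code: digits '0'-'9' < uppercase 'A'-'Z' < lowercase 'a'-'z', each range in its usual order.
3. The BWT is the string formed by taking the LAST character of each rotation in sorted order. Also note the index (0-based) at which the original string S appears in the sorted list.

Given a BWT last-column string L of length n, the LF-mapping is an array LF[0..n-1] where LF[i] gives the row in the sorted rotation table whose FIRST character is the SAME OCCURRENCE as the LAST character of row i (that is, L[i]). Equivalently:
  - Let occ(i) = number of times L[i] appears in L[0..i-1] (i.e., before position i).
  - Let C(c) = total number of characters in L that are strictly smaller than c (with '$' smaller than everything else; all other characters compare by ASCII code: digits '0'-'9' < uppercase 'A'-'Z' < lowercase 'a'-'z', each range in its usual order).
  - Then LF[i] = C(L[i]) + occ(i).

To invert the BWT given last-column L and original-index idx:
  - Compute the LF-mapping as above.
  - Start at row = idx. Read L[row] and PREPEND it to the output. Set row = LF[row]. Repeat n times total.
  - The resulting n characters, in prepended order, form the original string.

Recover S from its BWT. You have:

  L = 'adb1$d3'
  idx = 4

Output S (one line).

Answer: b3dd1a$

Derivation:
LF mapping: 3 5 4 1 0 6 2
Walk LF starting at row 4, prepending L[row]:
  step 1: row=4, L[4]='$', prepend. Next row=LF[4]=0
  step 2: row=0, L[0]='a', prepend. Next row=LF[0]=3
  step 3: row=3, L[3]='1', prepend. Next row=LF[3]=1
  step 4: row=1, L[1]='d', prepend. Next row=LF[1]=5
  step 5: row=5, L[5]='d', prepend. Next row=LF[5]=6
  step 6: row=6, L[6]='3', prepend. Next row=LF[6]=2
  step 7: row=2, L[2]='b', prepend. Next row=LF[2]=4
Reversed output: b3dd1a$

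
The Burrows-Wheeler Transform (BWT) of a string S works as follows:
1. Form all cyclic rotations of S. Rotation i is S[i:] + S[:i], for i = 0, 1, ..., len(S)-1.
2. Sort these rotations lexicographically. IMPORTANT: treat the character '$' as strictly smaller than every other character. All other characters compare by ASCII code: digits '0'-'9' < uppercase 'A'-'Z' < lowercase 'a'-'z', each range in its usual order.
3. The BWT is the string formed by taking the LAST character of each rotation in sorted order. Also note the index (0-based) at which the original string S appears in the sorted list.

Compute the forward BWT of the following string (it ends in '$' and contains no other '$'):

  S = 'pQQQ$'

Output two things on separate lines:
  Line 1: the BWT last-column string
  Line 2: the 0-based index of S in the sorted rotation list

Answer: QQQp$
4

Derivation:
All 5 rotations (rotation i = S[i:]+S[:i]):
  rot[0] = pQQQ$
  rot[1] = QQQ$p
  rot[2] = QQ$pQ
  rot[3] = Q$pQQ
  rot[4] = $pQQQ
Sorted (with $ < everything):
  sorted[0] = $pQQQ  (last char: 'Q')
  sorted[1] = Q$pQQ  (last char: 'Q')
  sorted[2] = QQ$pQ  (last char: 'Q')
  sorted[3] = QQQ$p  (last char: 'p')
  sorted[4] = pQQQ$  (last char: '$')
Last column: QQQp$
Original string S is at sorted index 4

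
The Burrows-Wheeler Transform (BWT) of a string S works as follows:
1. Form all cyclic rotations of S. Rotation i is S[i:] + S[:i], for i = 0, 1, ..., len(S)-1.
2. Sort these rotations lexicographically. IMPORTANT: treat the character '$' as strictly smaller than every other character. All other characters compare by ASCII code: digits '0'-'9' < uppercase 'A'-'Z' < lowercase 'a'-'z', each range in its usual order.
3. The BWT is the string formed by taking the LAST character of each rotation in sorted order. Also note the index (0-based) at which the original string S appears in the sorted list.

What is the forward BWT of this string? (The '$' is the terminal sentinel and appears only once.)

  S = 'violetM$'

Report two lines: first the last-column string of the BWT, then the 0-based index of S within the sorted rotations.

All 8 rotations (rotation i = S[i:]+S[:i]):
  rot[0] = violetM$
  rot[1] = ioletM$v
  rot[2] = oletM$vi
  rot[3] = letM$vio
  rot[4] = etM$viol
  rot[5] = tM$viole
  rot[6] = M$violet
  rot[7] = $violetM
Sorted (with $ < everything):
  sorted[0] = $violetM  (last char: 'M')
  sorted[1] = M$violet  (last char: 't')
  sorted[2] = etM$viol  (last char: 'l')
  sorted[3] = ioletM$v  (last char: 'v')
  sorted[4] = letM$vio  (last char: 'o')
  sorted[5] = oletM$vi  (last char: 'i')
  sorted[6] = tM$viole  (last char: 'e')
  sorted[7] = violetM$  (last char: '$')
Last column: Mtlvoie$
Original string S is at sorted index 7

Answer: Mtlvoie$
7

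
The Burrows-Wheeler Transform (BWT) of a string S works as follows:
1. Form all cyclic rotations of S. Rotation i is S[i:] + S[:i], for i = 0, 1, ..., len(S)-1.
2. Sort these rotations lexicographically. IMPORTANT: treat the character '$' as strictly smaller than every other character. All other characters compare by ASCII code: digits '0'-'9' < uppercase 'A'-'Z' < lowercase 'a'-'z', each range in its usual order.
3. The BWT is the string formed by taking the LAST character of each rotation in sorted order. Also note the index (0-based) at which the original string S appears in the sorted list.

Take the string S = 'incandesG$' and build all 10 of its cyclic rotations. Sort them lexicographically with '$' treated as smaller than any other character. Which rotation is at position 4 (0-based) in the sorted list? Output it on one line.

Answer: desG$incan

Derivation:
All 10 rotations (rotation i = S[i:]+S[:i]):
  rot[0] = incandesG$
  rot[1] = ncandesG$i
  rot[2] = candesG$in
  rot[3] = andesG$inc
  rot[4] = ndesG$inca
  rot[5] = desG$incan
  rot[6] = esG$incand
  rot[7] = sG$incande
  rot[8] = G$incandes
  rot[9] = $incandesG
Sorted (with $ < everything):
  sorted[0] = $incandesG
  sorted[1] = G$incandes
  sorted[2] = andesG$inc
  sorted[3] = candesG$in
  sorted[4] = desG$incan
  sorted[5] = esG$incand
  sorted[6] = incandesG$
  sorted[7] = ncandesG$i
  sorted[8] = ndesG$inca
  sorted[9] = sG$incande
sorted[4] = desG$incan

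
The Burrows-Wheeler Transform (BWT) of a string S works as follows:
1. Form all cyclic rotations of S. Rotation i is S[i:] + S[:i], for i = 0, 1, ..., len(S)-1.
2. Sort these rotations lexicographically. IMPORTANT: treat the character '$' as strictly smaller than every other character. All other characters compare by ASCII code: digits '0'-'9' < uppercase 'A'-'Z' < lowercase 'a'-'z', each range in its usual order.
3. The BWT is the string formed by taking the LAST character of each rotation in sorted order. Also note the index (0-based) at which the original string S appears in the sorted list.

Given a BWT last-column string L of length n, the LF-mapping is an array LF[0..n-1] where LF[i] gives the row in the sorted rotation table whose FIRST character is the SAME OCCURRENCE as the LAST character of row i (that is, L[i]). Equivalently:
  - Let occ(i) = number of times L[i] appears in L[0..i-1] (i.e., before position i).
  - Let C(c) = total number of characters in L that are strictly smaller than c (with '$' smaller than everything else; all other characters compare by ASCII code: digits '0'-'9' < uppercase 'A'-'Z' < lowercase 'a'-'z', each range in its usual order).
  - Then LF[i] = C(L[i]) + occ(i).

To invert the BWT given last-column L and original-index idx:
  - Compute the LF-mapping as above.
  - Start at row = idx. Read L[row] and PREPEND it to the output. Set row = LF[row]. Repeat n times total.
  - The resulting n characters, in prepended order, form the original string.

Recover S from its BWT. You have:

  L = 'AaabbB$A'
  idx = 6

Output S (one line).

LF mapping: 1 4 5 6 7 3 0 2
Walk LF starting at row 6, prepending L[row]:
  step 1: row=6, L[6]='$', prepend. Next row=LF[6]=0
  step 2: row=0, L[0]='A', prepend. Next row=LF[0]=1
  step 3: row=1, L[1]='a', prepend. Next row=LF[1]=4
  step 4: row=4, L[4]='b', prepend. Next row=LF[4]=7
  step 5: row=7, L[7]='A', prepend. Next row=LF[7]=2
  step 6: row=2, L[2]='a', prepend. Next row=LF[2]=5
  step 7: row=5, L[5]='B', prepend. Next row=LF[5]=3
  step 8: row=3, L[3]='b', prepend. Next row=LF[3]=6
Reversed output: bBaAbaA$

Answer: bBaAbaA$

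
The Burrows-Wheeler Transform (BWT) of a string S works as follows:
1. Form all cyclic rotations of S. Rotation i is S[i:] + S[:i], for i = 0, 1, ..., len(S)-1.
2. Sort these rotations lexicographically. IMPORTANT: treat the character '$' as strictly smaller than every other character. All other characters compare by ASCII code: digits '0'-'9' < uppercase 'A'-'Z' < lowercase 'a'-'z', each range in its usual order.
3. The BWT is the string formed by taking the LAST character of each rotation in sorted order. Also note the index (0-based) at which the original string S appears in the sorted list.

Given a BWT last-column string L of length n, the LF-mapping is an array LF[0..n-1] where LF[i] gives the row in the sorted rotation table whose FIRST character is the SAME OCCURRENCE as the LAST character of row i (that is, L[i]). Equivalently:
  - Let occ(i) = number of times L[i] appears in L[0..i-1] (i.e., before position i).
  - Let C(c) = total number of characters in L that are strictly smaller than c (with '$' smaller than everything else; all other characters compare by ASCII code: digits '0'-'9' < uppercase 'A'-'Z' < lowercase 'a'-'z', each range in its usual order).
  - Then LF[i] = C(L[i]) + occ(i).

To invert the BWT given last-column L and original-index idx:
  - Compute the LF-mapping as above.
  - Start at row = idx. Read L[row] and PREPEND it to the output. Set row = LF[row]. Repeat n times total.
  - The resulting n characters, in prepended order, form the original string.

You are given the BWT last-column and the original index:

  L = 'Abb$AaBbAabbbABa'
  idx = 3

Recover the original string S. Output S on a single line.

Answer: AaabbaBBbbAAbbA$

Derivation:
LF mapping: 1 10 11 0 2 7 5 12 3 8 13 14 15 4 6 9
Walk LF starting at row 3, prepending L[row]:
  step 1: row=3, L[3]='$', prepend. Next row=LF[3]=0
  step 2: row=0, L[0]='A', prepend. Next row=LF[0]=1
  step 3: row=1, L[1]='b', prepend. Next row=LF[1]=10
  step 4: row=10, L[10]='b', prepend. Next row=LF[10]=13
  step 5: row=13, L[13]='A', prepend. Next row=LF[13]=4
  step 6: row=4, L[4]='A', prepend. Next row=LF[4]=2
  step 7: row=2, L[2]='b', prepend. Next row=LF[2]=11
  step 8: row=11, L[11]='b', prepend. Next row=LF[11]=14
  step 9: row=14, L[14]='B', prepend. Next row=LF[14]=6
  step 10: row=6, L[6]='B', prepend. Next row=LF[6]=5
  step 11: row=5, L[5]='a', prepend. Next row=LF[5]=7
  step 12: row=7, L[7]='b', prepend. Next row=LF[7]=12
  step 13: row=12, L[12]='b', prepend. Next row=LF[12]=15
  step 14: row=15, L[15]='a', prepend. Next row=LF[15]=9
  step 15: row=9, L[9]='a', prepend. Next row=LF[9]=8
  step 16: row=8, L[8]='A', prepend. Next row=LF[8]=3
Reversed output: AaabbaBBbbAAbbA$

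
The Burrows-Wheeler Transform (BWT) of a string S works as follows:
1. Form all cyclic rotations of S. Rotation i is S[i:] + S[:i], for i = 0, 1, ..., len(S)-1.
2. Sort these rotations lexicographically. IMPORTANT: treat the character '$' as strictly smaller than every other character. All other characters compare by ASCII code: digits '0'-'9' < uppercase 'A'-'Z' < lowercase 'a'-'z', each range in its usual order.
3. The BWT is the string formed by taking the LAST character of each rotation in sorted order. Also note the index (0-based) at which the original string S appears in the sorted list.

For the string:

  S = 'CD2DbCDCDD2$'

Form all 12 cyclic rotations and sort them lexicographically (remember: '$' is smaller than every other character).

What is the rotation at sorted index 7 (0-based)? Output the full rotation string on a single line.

All 12 rotations (rotation i = S[i:]+S[:i]):
  rot[0] = CD2DbCDCDD2$
  rot[1] = D2DbCDCDD2$C
  rot[2] = 2DbCDCDD2$CD
  rot[3] = DbCDCDD2$CD2
  rot[4] = bCDCDD2$CD2D
  rot[5] = CDCDD2$CD2Db
  rot[6] = DCDD2$CD2DbC
  rot[7] = CDD2$CD2DbCD
  rot[8] = DD2$CD2DbCDC
  rot[9] = D2$CD2DbCDCD
  rot[10] = 2$CD2DbCDCDD
  rot[11] = $CD2DbCDCDD2
Sorted (with $ < everything):
  sorted[0] = $CD2DbCDCDD2
  sorted[1] = 2$CD2DbCDCDD
  sorted[2] = 2DbCDCDD2$CD
  sorted[3] = CD2DbCDCDD2$
  sorted[4] = CDCDD2$CD2Db
  sorted[5] = CDD2$CD2DbCD
  sorted[6] = D2$CD2DbCDCD
  sorted[7] = D2DbCDCDD2$C
  sorted[8] = DCDD2$CD2DbC
  sorted[9] = DD2$CD2DbCDC
  sorted[10] = DbCDCDD2$CD2
  sorted[11] = bCDCDD2$CD2D
sorted[7] = D2DbCDCDD2$C

Answer: D2DbCDCDD2$C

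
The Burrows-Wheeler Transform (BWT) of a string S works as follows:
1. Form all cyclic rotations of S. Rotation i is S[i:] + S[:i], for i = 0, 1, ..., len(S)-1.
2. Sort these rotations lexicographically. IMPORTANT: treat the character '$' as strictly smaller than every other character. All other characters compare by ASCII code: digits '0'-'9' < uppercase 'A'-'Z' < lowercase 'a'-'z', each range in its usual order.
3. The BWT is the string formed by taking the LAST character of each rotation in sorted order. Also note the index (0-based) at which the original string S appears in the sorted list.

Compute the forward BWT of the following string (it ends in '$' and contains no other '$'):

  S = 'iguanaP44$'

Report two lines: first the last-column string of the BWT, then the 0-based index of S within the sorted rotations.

All 10 rotations (rotation i = S[i:]+S[:i]):
  rot[0] = iguanaP44$
  rot[1] = guanaP44$i
  rot[2] = uanaP44$ig
  rot[3] = anaP44$igu
  rot[4] = naP44$igua
  rot[5] = aP44$iguan
  rot[6] = P44$iguana
  rot[7] = 44$iguanaP
  rot[8] = 4$iguanaP4
  rot[9] = $iguanaP44
Sorted (with $ < everything):
  sorted[0] = $iguanaP44  (last char: '4')
  sorted[1] = 4$iguanaP4  (last char: '4')
  sorted[2] = 44$iguanaP  (last char: 'P')
  sorted[3] = P44$iguana  (last char: 'a')
  sorted[4] = aP44$iguan  (last char: 'n')
  sorted[5] = anaP44$igu  (last char: 'u')
  sorted[6] = guanaP44$i  (last char: 'i')
  sorted[7] = iguanaP44$  (last char: '$')
  sorted[8] = naP44$igua  (last char: 'a')
  sorted[9] = uanaP44$ig  (last char: 'g')
Last column: 44Panui$ag
Original string S is at sorted index 7

Answer: 44Panui$ag
7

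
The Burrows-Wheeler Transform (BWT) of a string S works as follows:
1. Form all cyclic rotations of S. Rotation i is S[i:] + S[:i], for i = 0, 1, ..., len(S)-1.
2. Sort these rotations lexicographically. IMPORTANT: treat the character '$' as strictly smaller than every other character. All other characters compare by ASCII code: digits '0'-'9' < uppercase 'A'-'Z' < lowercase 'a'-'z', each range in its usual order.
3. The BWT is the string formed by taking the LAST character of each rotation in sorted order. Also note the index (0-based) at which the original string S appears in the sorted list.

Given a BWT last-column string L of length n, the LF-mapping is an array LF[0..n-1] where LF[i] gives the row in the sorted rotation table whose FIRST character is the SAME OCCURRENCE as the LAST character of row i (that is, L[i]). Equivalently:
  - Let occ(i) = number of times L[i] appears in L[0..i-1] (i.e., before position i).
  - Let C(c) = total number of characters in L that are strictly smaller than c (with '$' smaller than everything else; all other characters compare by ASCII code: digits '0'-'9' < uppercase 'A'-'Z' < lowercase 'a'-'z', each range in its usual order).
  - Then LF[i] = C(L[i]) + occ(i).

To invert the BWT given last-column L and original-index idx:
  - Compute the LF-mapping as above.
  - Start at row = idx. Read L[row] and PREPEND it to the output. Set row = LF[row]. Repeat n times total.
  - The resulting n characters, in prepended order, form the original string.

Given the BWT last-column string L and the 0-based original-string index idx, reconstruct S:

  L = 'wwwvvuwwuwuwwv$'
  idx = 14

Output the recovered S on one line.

Answer: wwwuwuvvuwvwww$

Derivation:
LF mapping: 7 8 9 4 5 1 10 11 2 12 3 13 14 6 0
Walk LF starting at row 14, prepending L[row]:
  step 1: row=14, L[14]='$', prepend. Next row=LF[14]=0
  step 2: row=0, L[0]='w', prepend. Next row=LF[0]=7
  step 3: row=7, L[7]='w', prepend. Next row=LF[7]=11
  step 4: row=11, L[11]='w', prepend. Next row=LF[11]=13
  step 5: row=13, L[13]='v', prepend. Next row=LF[13]=6
  step 6: row=6, L[6]='w', prepend. Next row=LF[6]=10
  step 7: row=10, L[10]='u', prepend. Next row=LF[10]=3
  step 8: row=3, L[3]='v', prepend. Next row=LF[3]=4
  step 9: row=4, L[4]='v', prepend. Next row=LF[4]=5
  step 10: row=5, L[5]='u', prepend. Next row=LF[5]=1
  step 11: row=1, L[1]='w', prepend. Next row=LF[1]=8
  step 12: row=8, L[8]='u', prepend. Next row=LF[8]=2
  step 13: row=2, L[2]='w', prepend. Next row=LF[2]=9
  step 14: row=9, L[9]='w', prepend. Next row=LF[9]=12
  step 15: row=12, L[12]='w', prepend. Next row=LF[12]=14
Reversed output: wwwuwuvvuwvwww$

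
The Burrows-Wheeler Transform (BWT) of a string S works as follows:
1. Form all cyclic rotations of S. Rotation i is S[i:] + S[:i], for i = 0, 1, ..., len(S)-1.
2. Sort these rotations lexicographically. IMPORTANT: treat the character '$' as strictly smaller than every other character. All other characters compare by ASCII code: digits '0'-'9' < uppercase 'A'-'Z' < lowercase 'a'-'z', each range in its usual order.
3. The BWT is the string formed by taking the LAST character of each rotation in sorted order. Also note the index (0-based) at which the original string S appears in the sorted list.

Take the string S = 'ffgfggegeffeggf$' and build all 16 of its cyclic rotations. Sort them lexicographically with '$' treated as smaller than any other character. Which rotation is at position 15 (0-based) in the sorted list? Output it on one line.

All 16 rotations (rotation i = S[i:]+S[:i]):
  rot[0] = ffgfggegeffeggf$
  rot[1] = fgfggegeffeggf$f
  rot[2] = gfggegeffeggf$ff
  rot[3] = fggegeffeggf$ffg
  rot[4] = ggegeffeggf$ffgf
  rot[5] = gegeffeggf$ffgfg
  rot[6] = egeffeggf$ffgfgg
  rot[7] = geffeggf$ffgfgge
  rot[8] = effeggf$ffgfggeg
  rot[9] = ffeggf$ffgfggege
  rot[10] = feggf$ffgfggegef
  rot[11] = eggf$ffgfggegeff
  rot[12] = ggf$ffgfggegeffe
  rot[13] = gf$ffgfggegeffeg
  rot[14] = f$ffgfggegeffegg
  rot[15] = $ffgfggegeffeggf
Sorted (with $ < everything):
  sorted[0] = $ffgfggegeffeggf
  sorted[1] = effeggf$ffgfggeg
  sorted[2] = egeffeggf$ffgfgg
  sorted[3] = eggf$ffgfggegeff
  sorted[4] = f$ffgfggegeffegg
  sorted[5] = feggf$ffgfggegef
  sorted[6] = ffeggf$ffgfggege
  sorted[7] = ffgfggegeffeggf$
  sorted[8] = fgfggegeffeggf$f
  sorted[9] = fggegeffeggf$ffg
  sorted[10] = geffeggf$ffgfgge
  sorted[11] = gegeffeggf$ffgfg
  sorted[12] = gf$ffgfggegeffeg
  sorted[13] = gfggegeffeggf$ff
  sorted[14] = ggegeffeggf$ffgf
  sorted[15] = ggf$ffgfggegeffe
sorted[15] = ggf$ffgfggegeffe

Answer: ggf$ffgfggegeffe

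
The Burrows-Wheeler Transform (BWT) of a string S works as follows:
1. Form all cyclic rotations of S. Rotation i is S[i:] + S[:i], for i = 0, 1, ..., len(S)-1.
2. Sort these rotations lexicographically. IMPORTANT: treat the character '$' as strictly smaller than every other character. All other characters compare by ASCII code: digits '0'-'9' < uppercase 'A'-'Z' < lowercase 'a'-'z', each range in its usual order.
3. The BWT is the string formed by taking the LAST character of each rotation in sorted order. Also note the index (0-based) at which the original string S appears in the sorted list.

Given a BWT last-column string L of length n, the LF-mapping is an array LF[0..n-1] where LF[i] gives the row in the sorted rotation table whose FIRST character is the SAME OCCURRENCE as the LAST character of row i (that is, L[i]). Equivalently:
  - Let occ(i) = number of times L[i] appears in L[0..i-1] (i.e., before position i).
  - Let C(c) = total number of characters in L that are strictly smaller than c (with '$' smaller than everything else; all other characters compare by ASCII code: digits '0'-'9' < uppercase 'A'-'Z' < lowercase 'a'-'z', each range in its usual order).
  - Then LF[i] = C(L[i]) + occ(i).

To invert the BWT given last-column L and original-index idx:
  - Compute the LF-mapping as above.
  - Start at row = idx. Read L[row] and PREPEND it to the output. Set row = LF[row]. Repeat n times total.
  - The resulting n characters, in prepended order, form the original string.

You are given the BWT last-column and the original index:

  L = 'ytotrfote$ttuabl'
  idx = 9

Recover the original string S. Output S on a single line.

LF mapping: 15 9 6 10 8 4 7 11 3 0 12 13 14 1 2 5
Walk LF starting at row 9, prepending L[row]:
  step 1: row=9, L[9]='$', prepend. Next row=LF[9]=0
  step 2: row=0, L[0]='y', prepend. Next row=LF[0]=15
  step 3: row=15, L[15]='l', prepend. Next row=LF[15]=5
  step 4: row=5, L[5]='f', prepend. Next row=LF[5]=4
  step 5: row=4, L[4]='r', prepend. Next row=LF[4]=8
  step 6: row=8, L[8]='e', prepend. Next row=LF[8]=3
  step 7: row=3, L[3]='t', prepend. Next row=LF[3]=10
  step 8: row=10, L[10]='t', prepend. Next row=LF[10]=12
  step 9: row=12, L[12]='u', prepend. Next row=LF[12]=14
  step 10: row=14, L[14]='b', prepend. Next row=LF[14]=2
  step 11: row=2, L[2]='o', prepend. Next row=LF[2]=6
  step 12: row=6, L[6]='o', prepend. Next row=LF[6]=7
  step 13: row=7, L[7]='t', prepend. Next row=LF[7]=11
  step 14: row=11, L[11]='t', prepend. Next row=LF[11]=13
  step 15: row=13, L[13]='a', prepend. Next row=LF[13]=1
  step 16: row=1, L[1]='t', prepend. Next row=LF[1]=9
Reversed output: tattoobutterfly$

Answer: tattoobutterfly$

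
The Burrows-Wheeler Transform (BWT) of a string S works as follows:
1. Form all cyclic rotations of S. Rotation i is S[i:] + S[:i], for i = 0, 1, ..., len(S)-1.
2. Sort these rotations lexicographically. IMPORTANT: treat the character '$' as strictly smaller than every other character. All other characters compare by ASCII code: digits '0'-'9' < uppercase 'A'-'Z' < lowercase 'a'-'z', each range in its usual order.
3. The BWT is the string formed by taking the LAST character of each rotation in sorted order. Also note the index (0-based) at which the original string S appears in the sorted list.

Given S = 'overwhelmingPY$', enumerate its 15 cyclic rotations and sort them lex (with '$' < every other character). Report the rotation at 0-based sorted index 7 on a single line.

All 15 rotations (rotation i = S[i:]+S[:i]):
  rot[0] = overwhelmingPY$
  rot[1] = verwhelmingPY$o
  rot[2] = erwhelmingPY$ov
  rot[3] = rwhelmingPY$ove
  rot[4] = whelmingPY$over
  rot[5] = helmingPY$overw
  rot[6] = elmingPY$overwh
  rot[7] = lmingPY$overwhe
  rot[8] = mingPY$overwhel
  rot[9] = ingPY$overwhelm
  rot[10] = ngPY$overwhelmi
  rot[11] = gPY$overwhelmin
  rot[12] = PY$overwhelming
  rot[13] = Y$overwhelmingP
  rot[14] = $overwhelmingPY
Sorted (with $ < everything):
  sorted[0] = $overwhelmingPY
  sorted[1] = PY$overwhelming
  sorted[2] = Y$overwhelmingP
  sorted[3] = elmingPY$overwh
  sorted[4] = erwhelmingPY$ov
  sorted[5] = gPY$overwhelmin
  sorted[6] = helmingPY$overw
  sorted[7] = ingPY$overwhelm
  sorted[8] = lmingPY$overwhe
  sorted[9] = mingPY$overwhel
  sorted[10] = ngPY$overwhelmi
  sorted[11] = overwhelmingPY$
  sorted[12] = rwhelmingPY$ove
  sorted[13] = verwhelmingPY$o
  sorted[14] = whelmingPY$over
sorted[7] = ingPY$overwhelm

Answer: ingPY$overwhelm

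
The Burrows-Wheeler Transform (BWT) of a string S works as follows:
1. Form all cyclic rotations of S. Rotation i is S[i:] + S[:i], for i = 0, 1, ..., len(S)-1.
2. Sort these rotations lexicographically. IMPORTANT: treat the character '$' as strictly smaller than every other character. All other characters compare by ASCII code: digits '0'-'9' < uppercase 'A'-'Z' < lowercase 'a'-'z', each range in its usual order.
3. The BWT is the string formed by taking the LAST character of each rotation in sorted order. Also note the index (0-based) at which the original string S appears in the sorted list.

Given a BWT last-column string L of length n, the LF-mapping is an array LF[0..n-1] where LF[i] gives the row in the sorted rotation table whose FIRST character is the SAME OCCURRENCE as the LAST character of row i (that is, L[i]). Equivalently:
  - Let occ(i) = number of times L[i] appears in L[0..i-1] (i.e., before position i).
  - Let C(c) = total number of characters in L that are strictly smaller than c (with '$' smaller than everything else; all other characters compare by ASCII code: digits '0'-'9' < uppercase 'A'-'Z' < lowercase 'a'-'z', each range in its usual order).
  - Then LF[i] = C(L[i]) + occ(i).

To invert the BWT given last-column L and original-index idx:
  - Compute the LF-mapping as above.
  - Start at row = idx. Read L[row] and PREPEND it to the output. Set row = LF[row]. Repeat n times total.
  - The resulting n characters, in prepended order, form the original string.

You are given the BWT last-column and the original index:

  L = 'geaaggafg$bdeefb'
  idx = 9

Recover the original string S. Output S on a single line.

Answer: egbfeaaadfgbgeg$

Derivation:
LF mapping: 12 7 1 2 13 14 3 10 15 0 4 6 8 9 11 5
Walk LF starting at row 9, prepending L[row]:
  step 1: row=9, L[9]='$', prepend. Next row=LF[9]=0
  step 2: row=0, L[0]='g', prepend. Next row=LF[0]=12
  step 3: row=12, L[12]='e', prepend. Next row=LF[12]=8
  step 4: row=8, L[8]='g', prepend. Next row=LF[8]=15
  step 5: row=15, L[15]='b', prepend. Next row=LF[15]=5
  step 6: row=5, L[5]='g', prepend. Next row=LF[5]=14
  step 7: row=14, L[14]='f', prepend. Next row=LF[14]=11
  step 8: row=11, L[11]='d', prepend. Next row=LF[11]=6
  step 9: row=6, L[6]='a', prepend. Next row=LF[6]=3
  step 10: row=3, L[3]='a', prepend. Next row=LF[3]=2
  step 11: row=2, L[2]='a', prepend. Next row=LF[2]=1
  step 12: row=1, L[1]='e', prepend. Next row=LF[1]=7
  step 13: row=7, L[7]='f', prepend. Next row=LF[7]=10
  step 14: row=10, L[10]='b', prepend. Next row=LF[10]=4
  step 15: row=4, L[4]='g', prepend. Next row=LF[4]=13
  step 16: row=13, L[13]='e', prepend. Next row=LF[13]=9
Reversed output: egbfeaaadfgbgeg$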